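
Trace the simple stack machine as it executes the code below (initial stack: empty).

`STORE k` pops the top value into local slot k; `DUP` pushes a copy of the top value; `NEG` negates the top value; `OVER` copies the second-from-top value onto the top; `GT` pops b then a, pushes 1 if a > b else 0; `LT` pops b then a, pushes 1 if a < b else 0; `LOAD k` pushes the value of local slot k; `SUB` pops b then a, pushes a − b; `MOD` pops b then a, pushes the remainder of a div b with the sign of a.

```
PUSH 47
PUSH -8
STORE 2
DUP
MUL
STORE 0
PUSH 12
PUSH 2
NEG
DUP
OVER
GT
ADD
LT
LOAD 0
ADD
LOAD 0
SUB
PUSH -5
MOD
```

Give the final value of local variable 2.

-8

PUSH 47  [47]
PUSH -8  [47, -8]
STORE 2  [47]
DUP      [47, 47]
MUL      [2209]
STORE 0  []
PUSH 12  [12]
PUSH 2   [12, 2]
NEG      [12, -2]
DUP      [12, -2, -2]
OVER     [12, -2, -2, -2]
GT       [12, -2, 0]
ADD      [12, -2]
LT       [0]
LOAD 0   [0, 2209]
ADD      [2209]
LOAD 0   [2209, 2209]
SUB      [0]
PUSH -5  [0, -5]
MOD      [0]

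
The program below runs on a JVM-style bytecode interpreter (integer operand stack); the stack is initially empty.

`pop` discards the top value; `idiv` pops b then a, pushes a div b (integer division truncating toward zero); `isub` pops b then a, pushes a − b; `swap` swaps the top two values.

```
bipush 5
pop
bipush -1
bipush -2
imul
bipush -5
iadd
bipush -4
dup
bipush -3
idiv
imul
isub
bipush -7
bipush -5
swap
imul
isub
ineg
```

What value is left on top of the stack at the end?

34

bipush 5  → [5]
pop       → []
bipush -1 → [-1]
bipush -2 → [-1, -2]
imul      → [2]
bipush -5 → [2, -5]
iadd      → [-3]
bipush -4 → [-3, -4]
dup       → [-3, -4, -4]
bipush -3 → [-3, -4, -4, -3]
idiv      → [-3, -4, 1]
imul      → [-3, -4]
isub      → [1]
bipush -7 → [1, -7]
bipush -5 → [1, -7, -5]
swap      → [1, -5, -7]
imul      → [1, 35]
isub      → [-34]
ineg      → [34]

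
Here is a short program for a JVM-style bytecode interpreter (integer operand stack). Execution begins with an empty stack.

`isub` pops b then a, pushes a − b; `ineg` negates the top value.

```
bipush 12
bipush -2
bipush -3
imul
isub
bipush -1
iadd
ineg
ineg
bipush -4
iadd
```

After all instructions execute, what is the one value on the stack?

bipush 12 → [12]
bipush -2 → [12, -2]
bipush -3 → [12, -2, -3]
imul      → [12, 6]
isub      → [6]
bipush -1 → [6, -1]
iadd      → [5]
ineg      → [-5]
ineg      → [5]
bipush -4 → [5, -4]
iadd      → [1]

1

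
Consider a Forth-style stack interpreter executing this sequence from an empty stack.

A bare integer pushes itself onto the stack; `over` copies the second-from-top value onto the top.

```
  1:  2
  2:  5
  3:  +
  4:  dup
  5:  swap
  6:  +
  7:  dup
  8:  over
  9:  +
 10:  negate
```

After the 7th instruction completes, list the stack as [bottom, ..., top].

[14, 14]

2    : 2
5    : 2 5
+    : 7
dup  : 7 7
swap : 7 7
+    : 14
dup  : 14 14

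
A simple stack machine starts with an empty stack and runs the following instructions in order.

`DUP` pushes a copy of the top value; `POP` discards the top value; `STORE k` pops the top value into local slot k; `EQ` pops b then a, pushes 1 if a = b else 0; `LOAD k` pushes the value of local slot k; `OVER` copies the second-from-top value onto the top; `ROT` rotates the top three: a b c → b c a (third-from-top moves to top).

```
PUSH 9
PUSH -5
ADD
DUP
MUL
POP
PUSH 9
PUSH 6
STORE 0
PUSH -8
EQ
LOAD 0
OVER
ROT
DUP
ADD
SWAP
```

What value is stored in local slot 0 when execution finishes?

PUSH 9  -> [9]
PUSH -5 -> [9, -5]
ADD     -> [4]
DUP     -> [4, 4]
MUL     -> [16]
POP     -> []
PUSH 9  -> [9]
PUSH 6  -> [9, 6]
STORE 0 -> [9]
PUSH -8 -> [9, -8]
EQ      -> [0]
LOAD 0  -> [0, 6]
OVER    -> [0, 6, 0]
ROT     -> [6, 0, 0]
DUP     -> [6, 0, 0, 0]
ADD     -> [6, 0, 0]
SWAP    -> [6, 0, 0]

6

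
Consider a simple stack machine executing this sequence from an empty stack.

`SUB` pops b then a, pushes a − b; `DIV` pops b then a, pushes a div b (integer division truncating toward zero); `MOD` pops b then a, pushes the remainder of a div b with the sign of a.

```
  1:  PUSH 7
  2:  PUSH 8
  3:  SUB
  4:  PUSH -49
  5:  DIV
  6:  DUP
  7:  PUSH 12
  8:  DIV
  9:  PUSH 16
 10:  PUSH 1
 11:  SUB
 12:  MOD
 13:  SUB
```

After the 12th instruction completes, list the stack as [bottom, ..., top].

PUSH 7   -> 7
PUSH 8   -> 7 8
SUB      -> -1
PUSH -49 -> -1 -49
DIV      -> 0
DUP      -> 0 0
PUSH 12  -> 0 0 12
DIV      -> 0 0
PUSH 16  -> 0 0 16
PUSH 1   -> 0 0 16 1
SUB      -> 0 0 15
MOD      -> 0 0

[0, 0]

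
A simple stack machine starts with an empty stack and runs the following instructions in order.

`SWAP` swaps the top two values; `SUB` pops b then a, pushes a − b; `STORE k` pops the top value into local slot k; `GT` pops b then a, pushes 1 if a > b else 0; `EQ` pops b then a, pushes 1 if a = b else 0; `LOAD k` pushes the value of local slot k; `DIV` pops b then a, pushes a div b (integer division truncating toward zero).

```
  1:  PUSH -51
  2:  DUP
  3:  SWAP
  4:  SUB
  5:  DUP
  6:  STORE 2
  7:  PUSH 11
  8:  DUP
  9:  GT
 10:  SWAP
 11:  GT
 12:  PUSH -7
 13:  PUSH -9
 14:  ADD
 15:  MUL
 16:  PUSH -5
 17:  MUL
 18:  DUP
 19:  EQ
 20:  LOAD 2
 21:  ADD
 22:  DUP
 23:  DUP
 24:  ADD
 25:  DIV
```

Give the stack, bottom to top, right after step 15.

[0]

PUSH -51 : -51
DUP      : -51 -51
SWAP     : -51 -51
SUB      : 0
DUP      : 0 0
STORE 2  : 0
PUSH 11  : 0 11
DUP      : 0 11 11
GT       : 0 0
SWAP     : 0 0
GT       : 0
PUSH -7  : 0 -7
PUSH -9  : 0 -7 -9
ADD      : 0 -16
MUL      : 0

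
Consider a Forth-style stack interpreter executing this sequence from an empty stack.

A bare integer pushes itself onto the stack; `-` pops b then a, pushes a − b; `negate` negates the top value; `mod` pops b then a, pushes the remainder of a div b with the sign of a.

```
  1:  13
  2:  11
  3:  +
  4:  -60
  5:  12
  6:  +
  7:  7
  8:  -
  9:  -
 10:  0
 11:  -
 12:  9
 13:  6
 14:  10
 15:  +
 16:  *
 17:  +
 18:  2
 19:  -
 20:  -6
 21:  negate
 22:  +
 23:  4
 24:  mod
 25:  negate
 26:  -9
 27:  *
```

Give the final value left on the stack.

27

13     -> 13
11     -> 13 11
+      -> 24
-60    -> 24 -60
12     -> 24 -60 12
+      -> 24 -48
7      -> 24 -48 7
-      -> 24 -55
-      -> 79
0      -> 79 0
-      -> 79
9      -> 79 9
6      -> 79 9 6
10     -> 79 9 6 10
+      -> 79 9 16
*      -> 79 144
+      -> 223
2      -> 223 2
-      -> 221
-6     -> 221 -6
negate -> 221 6
+      -> 227
4      -> 227 4
mod    -> 3
negate -> -3
-9     -> -3 -9
*      -> 27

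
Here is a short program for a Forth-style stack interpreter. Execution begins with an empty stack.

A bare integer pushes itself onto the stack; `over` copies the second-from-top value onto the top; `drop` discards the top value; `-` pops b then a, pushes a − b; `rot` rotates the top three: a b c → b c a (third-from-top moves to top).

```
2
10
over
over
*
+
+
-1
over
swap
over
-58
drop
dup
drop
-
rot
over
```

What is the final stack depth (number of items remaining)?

4

2     2
10    2 10
over  2 10 2
over  2 10 2 10
*     2 10 20
+     2 30
+     32
-1    32 -1
over  32 -1 32
swap  32 32 -1
over  32 32 -1 32
-58   32 32 -1 32 -58
drop  32 32 -1 32
dup   32 32 -1 32 32
drop  32 32 -1 32
-     32 32 -33
rot   32 -33 32
over  32 -33 32 -33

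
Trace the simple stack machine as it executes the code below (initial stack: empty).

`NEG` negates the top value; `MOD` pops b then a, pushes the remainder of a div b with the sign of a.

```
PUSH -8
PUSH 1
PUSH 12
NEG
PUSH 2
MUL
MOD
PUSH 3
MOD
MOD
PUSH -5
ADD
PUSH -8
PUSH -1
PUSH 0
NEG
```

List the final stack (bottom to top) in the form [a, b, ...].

[-5, -8, -1, 0]

PUSH -8 : -8
PUSH 1  : -8 1
PUSH 12 : -8 1 12
NEG     : -8 1 -12
PUSH 2  : -8 1 -12 2
MUL     : -8 1 -24
MOD     : -8 1
PUSH 3  : -8 1 3
MOD     : -8 1
MOD     : 0
PUSH -5 : 0 -5
ADD     : -5
PUSH -8 : -5 -8
PUSH -1 : -5 -8 -1
PUSH 0  : -5 -8 -1 0
NEG     : -5 -8 -1 0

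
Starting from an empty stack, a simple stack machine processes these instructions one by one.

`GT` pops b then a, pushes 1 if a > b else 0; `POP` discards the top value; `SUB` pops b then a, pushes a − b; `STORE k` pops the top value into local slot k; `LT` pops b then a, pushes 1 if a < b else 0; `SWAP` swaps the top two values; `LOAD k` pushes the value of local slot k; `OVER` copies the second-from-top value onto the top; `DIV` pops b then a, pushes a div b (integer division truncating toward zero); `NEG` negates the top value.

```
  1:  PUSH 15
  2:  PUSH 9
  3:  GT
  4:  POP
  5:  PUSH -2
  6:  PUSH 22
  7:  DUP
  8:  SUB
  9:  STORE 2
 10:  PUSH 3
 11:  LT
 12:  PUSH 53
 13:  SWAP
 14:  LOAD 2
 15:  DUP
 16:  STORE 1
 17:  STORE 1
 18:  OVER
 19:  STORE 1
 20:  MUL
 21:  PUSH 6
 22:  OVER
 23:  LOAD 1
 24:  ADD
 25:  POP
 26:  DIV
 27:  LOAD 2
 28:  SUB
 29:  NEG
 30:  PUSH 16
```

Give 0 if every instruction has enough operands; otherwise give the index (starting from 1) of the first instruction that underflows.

PUSH 15 -> [15]
PUSH 9  -> [15, 9]
GT      -> [1]
POP     -> []
PUSH -2 -> [-2]
PUSH 22 -> [-2, 22]
DUP     -> [-2, 22, 22]
SUB     -> [-2, 0]
STORE 2 -> [-2]
PUSH 3  -> [-2, 3]
LT      -> [1]
PUSH 53 -> [1, 53]
SWAP    -> [53, 1]
LOAD 2  -> [53, 1, 0]
DUP     -> [53, 1, 0, 0]
STORE 1 -> [53, 1, 0]
STORE 1 -> [53, 1]
OVER    -> [53, 1, 53]
STORE 1 -> [53, 1]
MUL     -> [53]
PUSH 6  -> [53, 6]
OVER    -> [53, 6, 53]
LOAD 1  -> [53, 6, 53, 53]
ADD     -> [53, 6, 106]
POP     -> [53, 6]
DIV     -> [8]
LOAD 2  -> [8, 0]
SUB     -> [8]
NEG     -> [-8]
PUSH 16 -> [-8, 16]

0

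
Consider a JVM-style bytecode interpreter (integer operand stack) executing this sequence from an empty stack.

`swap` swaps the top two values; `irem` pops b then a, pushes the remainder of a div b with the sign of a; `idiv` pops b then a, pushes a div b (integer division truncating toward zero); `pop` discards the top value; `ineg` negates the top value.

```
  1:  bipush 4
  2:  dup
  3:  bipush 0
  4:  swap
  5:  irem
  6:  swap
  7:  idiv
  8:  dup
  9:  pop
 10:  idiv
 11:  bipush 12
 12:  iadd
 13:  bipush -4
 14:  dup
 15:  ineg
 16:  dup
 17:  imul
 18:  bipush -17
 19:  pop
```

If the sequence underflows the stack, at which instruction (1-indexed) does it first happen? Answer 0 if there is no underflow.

10

bipush 4  4
dup       4 4
bipush 0  4 4 0
swap      4 0 4
irem      4 0
swap      0 4
idiv      0
dup       0 0
pop       0
idiv  — needs 2 operands, stack has 1 → underflow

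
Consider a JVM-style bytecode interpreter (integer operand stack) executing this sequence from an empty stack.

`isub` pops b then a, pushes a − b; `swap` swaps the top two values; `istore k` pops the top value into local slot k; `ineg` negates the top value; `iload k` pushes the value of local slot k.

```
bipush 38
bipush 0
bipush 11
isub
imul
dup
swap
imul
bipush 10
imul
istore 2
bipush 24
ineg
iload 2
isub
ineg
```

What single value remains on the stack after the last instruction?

bipush 38 → [38]
bipush 0  → [38, 0]
bipush 11 → [38, 0, 11]
isub      → [38, -11]
imul      → [-418]
dup       → [-418, -418]
swap      → [-418, -418]
imul      → [174724]
bipush 10 → [174724, 10]
imul      → [1747240]
istore 2  → []
bipush 24 → [24]
ineg      → [-24]
iload 2   → [-24, 1747240]
isub      → [-1747264]
ineg      → [1747264]

1747264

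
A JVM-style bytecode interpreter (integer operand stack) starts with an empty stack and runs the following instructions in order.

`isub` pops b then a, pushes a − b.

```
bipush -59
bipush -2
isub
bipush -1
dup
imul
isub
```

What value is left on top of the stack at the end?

bipush -59 : -59
bipush -2  : -59 -2
isub       : -57
bipush -1  : -57 -1
dup        : -57 -1 -1
imul       : -57 1
isub       : -58

-58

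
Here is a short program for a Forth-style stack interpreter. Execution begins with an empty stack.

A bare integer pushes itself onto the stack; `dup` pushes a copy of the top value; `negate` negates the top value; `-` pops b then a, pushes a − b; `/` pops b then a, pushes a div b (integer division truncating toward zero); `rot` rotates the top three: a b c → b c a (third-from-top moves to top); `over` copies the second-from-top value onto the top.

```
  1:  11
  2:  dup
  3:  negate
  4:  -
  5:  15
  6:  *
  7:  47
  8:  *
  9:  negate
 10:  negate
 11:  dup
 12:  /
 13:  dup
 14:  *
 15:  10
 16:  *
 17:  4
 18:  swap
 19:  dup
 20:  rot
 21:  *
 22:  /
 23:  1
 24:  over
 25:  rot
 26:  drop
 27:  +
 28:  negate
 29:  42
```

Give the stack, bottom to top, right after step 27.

[1]

11      11
dup     11 11
negate  11 -11
-       22
15      22 15
*       330
47      330 47
*       15510
negate  -15510
negate  15510
dup     15510 15510
/       1
dup     1 1
*       1
10      1 10
*       10
4       10 4
swap    4 10
dup     4 10 10
rot     10 10 4
*       10 40
/       0
1       0 1
over    0 1 0
rot     1 0 0
drop    1 0
+       1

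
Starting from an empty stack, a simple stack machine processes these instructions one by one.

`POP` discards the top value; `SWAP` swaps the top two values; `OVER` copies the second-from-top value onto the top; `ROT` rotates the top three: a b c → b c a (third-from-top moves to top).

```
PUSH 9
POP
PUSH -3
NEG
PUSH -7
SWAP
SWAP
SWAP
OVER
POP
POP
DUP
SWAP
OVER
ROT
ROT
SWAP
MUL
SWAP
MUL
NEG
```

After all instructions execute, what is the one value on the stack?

343

PUSH 9  → 9
POP     → (empty)
PUSH -3 → -3
NEG     → 3
PUSH -7 → 3 -7
SWAP    → -7 3
SWAP    → 3 -7
SWAP    → -7 3
OVER    → -7 3 -7
POP     → -7 3
POP     → -7
DUP     → -7 -7
SWAP    → -7 -7
OVER    → -7 -7 -7
ROT     → -7 -7 -7
ROT     → -7 -7 -7
SWAP    → -7 -7 -7
MUL     → -7 49
SWAP    → 49 -7
MUL     → -343
NEG     → 343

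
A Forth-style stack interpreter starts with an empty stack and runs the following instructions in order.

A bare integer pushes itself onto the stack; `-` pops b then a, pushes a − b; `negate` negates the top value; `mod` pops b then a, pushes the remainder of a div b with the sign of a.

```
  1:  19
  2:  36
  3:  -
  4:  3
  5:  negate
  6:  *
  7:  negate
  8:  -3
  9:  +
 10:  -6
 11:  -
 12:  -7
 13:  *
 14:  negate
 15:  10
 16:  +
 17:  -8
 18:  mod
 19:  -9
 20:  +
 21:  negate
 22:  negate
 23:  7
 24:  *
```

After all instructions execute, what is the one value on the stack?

19     -> [19]
36     -> [19, 36]
-      -> [-17]
3      -> [-17, 3]
negate -> [-17, -3]
*      -> [51]
negate -> [-51]
-3     -> [-51, -3]
+      -> [-54]
-6     -> [-54, -6]
-      -> [-48]
-7     -> [-48, -7]
*      -> [336]
negate -> [-336]
10     -> [-336, 10]
+      -> [-326]
-8     -> [-326, -8]
mod    -> [-6]
-9     -> [-6, -9]
+      -> [-15]
negate -> [15]
negate -> [-15]
7      -> [-15, 7]
*      -> [-105]

-105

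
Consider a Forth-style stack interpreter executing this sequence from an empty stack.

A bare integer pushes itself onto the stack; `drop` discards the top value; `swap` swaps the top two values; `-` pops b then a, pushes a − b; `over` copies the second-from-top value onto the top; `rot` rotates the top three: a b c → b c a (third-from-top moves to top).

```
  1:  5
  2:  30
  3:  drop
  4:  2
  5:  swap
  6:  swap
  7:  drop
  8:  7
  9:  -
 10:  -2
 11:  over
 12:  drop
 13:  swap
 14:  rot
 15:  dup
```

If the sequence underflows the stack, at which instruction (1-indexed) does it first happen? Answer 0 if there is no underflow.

5    : 5
30   : 5 30
drop : 5
2    : 5 2
swap : 2 5
swap : 5 2
drop : 5
7    : 5 7
-    : -2
-2   : -2 -2
over : -2 -2 -2
drop : -2 -2
swap : -2 -2
rot  — needs 3 operands, stack has 2 → underflow

14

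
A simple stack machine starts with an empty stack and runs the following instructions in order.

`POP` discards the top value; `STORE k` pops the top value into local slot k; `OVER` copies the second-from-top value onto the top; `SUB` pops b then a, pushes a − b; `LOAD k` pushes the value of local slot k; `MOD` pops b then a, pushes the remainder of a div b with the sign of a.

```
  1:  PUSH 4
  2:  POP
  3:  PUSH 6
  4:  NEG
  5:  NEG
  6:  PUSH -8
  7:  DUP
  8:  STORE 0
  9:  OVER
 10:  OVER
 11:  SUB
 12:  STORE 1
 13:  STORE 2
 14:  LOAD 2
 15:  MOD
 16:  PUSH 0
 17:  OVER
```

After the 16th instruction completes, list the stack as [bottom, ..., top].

PUSH 4   [4]
POP      []
PUSH 6   [6]
NEG      [-6]
NEG      [6]
PUSH -8  [6, -8]
DUP      [6, -8, -8]
STORE 0  [6, -8]
OVER     [6, -8, 6]
OVER     [6, -8, 6, -8]
SUB      [6, -8, 14]
STORE 1  [6, -8]
STORE 2  [6]
LOAD 2   [6, -8]
MOD      [6]
PUSH 0   [6, 0]

[6, 0]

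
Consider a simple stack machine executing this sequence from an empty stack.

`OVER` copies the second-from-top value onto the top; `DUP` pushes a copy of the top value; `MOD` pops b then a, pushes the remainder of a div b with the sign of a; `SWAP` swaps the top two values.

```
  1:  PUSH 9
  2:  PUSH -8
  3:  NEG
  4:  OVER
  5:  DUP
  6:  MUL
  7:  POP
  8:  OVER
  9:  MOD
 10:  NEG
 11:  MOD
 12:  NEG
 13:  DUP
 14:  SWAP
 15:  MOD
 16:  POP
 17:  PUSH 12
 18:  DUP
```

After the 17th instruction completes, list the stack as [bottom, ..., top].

PUSH 9  : 9
PUSH -8 : 9 -8
NEG     : 9 8
OVER    : 9 8 9
DUP     : 9 8 9 9
MUL     : 9 8 81
POP     : 9 8
OVER    : 9 8 9
MOD     : 9 8
NEG     : 9 -8
MOD     : 1
NEG     : -1
DUP     : -1 -1
SWAP    : -1 -1
MOD     : 0
POP     : (empty)
PUSH 12 : 12

[12]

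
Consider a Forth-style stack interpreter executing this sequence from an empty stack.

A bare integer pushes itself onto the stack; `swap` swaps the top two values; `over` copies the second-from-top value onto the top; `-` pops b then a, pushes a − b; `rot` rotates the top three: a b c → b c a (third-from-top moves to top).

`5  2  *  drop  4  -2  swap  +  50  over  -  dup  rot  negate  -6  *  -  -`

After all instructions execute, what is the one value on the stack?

12

5      -> [5]
2      -> [5, 2]
*      -> [10]
drop   -> []
4      -> [4]
-2     -> [4, -2]
swap   -> [-2, 4]
+      -> [2]
50     -> [2, 50]
over   -> [2, 50, 2]
-      -> [2, 48]
dup    -> [2, 48, 48]
rot    -> [48, 48, 2]
negate -> [48, 48, -2]
-6     -> [48, 48, -2, -6]
*      -> [48, 48, 12]
-      -> [48, 36]
-      -> [12]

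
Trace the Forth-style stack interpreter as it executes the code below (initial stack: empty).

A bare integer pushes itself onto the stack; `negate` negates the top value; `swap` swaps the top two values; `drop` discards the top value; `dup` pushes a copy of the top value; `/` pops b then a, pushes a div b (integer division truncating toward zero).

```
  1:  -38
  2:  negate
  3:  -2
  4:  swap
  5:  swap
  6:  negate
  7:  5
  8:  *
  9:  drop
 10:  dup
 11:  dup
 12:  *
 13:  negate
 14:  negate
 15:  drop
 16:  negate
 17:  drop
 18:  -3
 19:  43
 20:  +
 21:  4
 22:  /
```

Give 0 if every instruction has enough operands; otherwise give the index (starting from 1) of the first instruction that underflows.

-38    -> [-38]
negate -> [38]
-2     -> [38, -2]
swap   -> [-2, 38]
swap   -> [38, -2]
negate -> [38, 2]
5      -> [38, 2, 5]
*      -> [38, 10]
drop   -> [38]
dup    -> [38, 38]
dup    -> [38, 38, 38]
*      -> [38, 1444]
negate -> [38, -1444]
negate -> [38, 1444]
drop   -> [38]
negate -> [-38]
drop   -> []
-3     -> [-3]
43     -> [-3, 43]
+      -> [40]
4      -> [40, 4]
/      -> [10]

0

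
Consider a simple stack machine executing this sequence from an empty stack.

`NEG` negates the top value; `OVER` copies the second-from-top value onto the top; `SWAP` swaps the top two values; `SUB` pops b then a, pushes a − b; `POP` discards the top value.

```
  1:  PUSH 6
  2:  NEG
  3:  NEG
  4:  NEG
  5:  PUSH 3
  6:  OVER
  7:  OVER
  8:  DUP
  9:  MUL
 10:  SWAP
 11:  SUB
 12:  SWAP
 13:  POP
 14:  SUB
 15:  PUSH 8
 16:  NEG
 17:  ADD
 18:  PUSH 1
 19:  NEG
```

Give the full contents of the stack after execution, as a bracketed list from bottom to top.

[-29, -1]

PUSH 6 -> [6]
NEG    -> [-6]
NEG    -> [6]
NEG    -> [-6]
PUSH 3 -> [-6, 3]
OVER   -> [-6, 3, -6]
OVER   -> [-6, 3, -6, 3]
DUP    -> [-6, 3, -6, 3, 3]
MUL    -> [-6, 3, -6, 9]
SWAP   -> [-6, 3, 9, -6]
SUB    -> [-6, 3, 15]
SWAP   -> [-6, 15, 3]
POP    -> [-6, 15]
SUB    -> [-21]
PUSH 8 -> [-21, 8]
NEG    -> [-21, -8]
ADD    -> [-29]
PUSH 1 -> [-29, 1]
NEG    -> [-29, -1]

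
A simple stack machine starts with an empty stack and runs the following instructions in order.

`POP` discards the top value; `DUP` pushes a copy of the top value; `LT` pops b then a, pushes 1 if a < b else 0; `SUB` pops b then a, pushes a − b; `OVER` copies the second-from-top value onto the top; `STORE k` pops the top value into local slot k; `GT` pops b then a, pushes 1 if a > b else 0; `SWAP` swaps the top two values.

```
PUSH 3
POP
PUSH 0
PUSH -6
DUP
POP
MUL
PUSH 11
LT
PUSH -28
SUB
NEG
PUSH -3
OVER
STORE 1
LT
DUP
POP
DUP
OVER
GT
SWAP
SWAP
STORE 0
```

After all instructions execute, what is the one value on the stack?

1

PUSH 3   → 3
POP      → (empty)
PUSH 0   → 0
PUSH -6  → 0 -6
DUP      → 0 -6 -6
POP      → 0 -6
MUL      → 0
PUSH 11  → 0 11
LT       → 1
PUSH -28 → 1 -28
SUB      → 29
NEG      → -29
PUSH -3  → -29 -3
OVER     → -29 -3 -29
STORE 1  → -29 -3
LT       → 1
DUP      → 1 1
POP      → 1
DUP      → 1 1
OVER     → 1 1 1
GT       → 1 0
SWAP     → 0 1
SWAP     → 1 0
STORE 0  → 1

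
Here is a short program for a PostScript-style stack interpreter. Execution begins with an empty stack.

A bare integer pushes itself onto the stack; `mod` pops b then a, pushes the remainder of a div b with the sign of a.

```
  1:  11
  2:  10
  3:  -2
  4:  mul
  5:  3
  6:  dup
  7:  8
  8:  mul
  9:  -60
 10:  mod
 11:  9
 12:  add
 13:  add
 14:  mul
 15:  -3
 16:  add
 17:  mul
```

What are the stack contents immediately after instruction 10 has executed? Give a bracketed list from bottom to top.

[11, -20, 3, 24]

11  -> 11
10  -> 11 10
-2  -> 11 10 -2
mul -> 11 -20
3   -> 11 -20 3
dup -> 11 -20 3 3
8   -> 11 -20 3 3 8
mul -> 11 -20 3 24
-60 -> 11 -20 3 24 -60
mod -> 11 -20 3 24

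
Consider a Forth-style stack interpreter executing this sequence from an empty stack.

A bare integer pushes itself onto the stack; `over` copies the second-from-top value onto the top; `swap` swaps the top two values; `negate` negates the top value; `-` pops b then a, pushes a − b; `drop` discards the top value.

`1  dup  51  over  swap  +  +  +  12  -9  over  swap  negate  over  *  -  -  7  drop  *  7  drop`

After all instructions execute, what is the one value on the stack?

1      → 1
dup    → 1 1
51     → 1 1 51
over   → 1 1 51 1
swap   → 1 1 1 51
+      → 1 1 52
+      → 1 53
+      → 54
12     → 54 12
-9     → 54 12 -9
over   → 54 12 -9 12
swap   → 54 12 12 -9
negate → 54 12 12 9
over   → 54 12 12 9 12
*      → 54 12 12 108
-      → 54 12 -96
-      → 54 108
7      → 54 108 7
drop   → 54 108
*      → 5832
7      → 5832 7
drop   → 5832

5832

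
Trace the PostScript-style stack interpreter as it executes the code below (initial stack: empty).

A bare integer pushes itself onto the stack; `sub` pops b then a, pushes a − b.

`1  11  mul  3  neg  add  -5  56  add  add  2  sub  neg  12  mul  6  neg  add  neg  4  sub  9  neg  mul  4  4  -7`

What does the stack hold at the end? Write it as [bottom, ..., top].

[-6174, 4, 4, -7]

1    [1]
11   [1, 11]
mul  [11]
3    [11, 3]
neg  [11, -3]
add  [8]
-5   [8, -5]
56   [8, -5, 56]
add  [8, 51]
add  [59]
2    [59, 2]
sub  [57]
neg  [-57]
12   [-57, 12]
mul  [-684]
6    [-684, 6]
neg  [-684, -6]
add  [-690]
neg  [690]
4    [690, 4]
sub  [686]
9    [686, 9]
neg  [686, -9]
mul  [-6174]
4    [-6174, 4]
4    [-6174, 4, 4]
-7   [-6174, 4, 4, -7]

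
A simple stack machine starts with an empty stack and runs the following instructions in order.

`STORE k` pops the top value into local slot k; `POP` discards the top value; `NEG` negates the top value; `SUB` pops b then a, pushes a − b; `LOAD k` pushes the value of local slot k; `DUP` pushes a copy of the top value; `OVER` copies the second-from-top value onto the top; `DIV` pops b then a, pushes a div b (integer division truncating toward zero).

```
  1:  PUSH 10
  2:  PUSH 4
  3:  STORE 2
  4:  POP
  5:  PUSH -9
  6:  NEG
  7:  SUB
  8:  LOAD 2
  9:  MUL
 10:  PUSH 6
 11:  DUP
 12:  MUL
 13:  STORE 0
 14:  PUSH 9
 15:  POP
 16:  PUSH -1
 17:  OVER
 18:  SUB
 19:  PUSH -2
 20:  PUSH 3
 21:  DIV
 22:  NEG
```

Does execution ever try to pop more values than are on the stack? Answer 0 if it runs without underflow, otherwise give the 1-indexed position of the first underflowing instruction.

7

PUSH 10 : [10]
PUSH 4  : [10, 4]
STORE 2 : [10]
POP     : []
PUSH -9 : [-9]
NEG     : [9]
SUB  — needs 2 operands, stack has 1 → underflow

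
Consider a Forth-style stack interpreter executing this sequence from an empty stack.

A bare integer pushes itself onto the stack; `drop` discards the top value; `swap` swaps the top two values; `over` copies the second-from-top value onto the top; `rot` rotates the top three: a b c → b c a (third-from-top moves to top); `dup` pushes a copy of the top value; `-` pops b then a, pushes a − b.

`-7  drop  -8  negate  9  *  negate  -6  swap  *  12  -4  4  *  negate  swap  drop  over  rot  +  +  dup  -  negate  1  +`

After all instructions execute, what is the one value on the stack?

-7     -> [-7]
drop   -> []
-8     -> [-8]
negate -> [8]
9      -> [8, 9]
*      -> [72]
negate -> [-72]
-6     -> [-72, -6]
swap   -> [-6, -72]
*      -> [432]
12     -> [432, 12]
-4     -> [432, 12, -4]
4      -> [432, 12, -4, 4]
*      -> [432, 12, -16]
negate -> [432, 12, 16]
swap   -> [432, 16, 12]
drop   -> [432, 16]
over   -> [432, 16, 432]
rot    -> [16, 432, 432]
+      -> [16, 864]
+      -> [880]
dup    -> [880, 880]
-      -> [0]
negate -> [0]
1      -> [0, 1]
+      -> [1]

1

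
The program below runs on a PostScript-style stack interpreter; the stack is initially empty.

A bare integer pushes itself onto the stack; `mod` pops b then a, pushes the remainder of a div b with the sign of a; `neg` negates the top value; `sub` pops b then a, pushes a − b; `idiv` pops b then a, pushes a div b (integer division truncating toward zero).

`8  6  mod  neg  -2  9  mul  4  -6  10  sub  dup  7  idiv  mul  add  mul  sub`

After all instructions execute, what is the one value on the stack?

8    : [8]
6    : [8, 6]
mod  : [2]
neg  : [-2]
-2   : [-2, -2]
9    : [-2, -2, 9]
mul  : [-2, -18]
4    : [-2, -18, 4]
-6   : [-2, -18, 4, -6]
10   : [-2, -18, 4, -6, 10]
sub  : [-2, -18, 4, -16]
dup  : [-2, -18, 4, -16, -16]
7    : [-2, -18, 4, -16, -16, 7]
idiv : [-2, -18, 4, -16, -2]
mul  : [-2, -18, 4, 32]
add  : [-2, -18, 36]
mul  : [-2, -648]
sub  : [646]

646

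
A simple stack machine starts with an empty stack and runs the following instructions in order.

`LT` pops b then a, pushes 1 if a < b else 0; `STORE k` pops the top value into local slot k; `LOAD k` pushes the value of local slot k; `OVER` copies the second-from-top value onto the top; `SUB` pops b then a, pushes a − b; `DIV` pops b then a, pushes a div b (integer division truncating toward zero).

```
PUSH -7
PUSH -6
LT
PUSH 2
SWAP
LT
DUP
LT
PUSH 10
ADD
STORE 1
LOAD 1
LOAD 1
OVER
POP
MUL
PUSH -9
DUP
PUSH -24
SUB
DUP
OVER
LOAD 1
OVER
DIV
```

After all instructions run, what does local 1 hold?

10

PUSH -7  -> [-7]
PUSH -6  -> [-7, -6]
LT       -> [1]
PUSH 2   -> [1, 2]
SWAP     -> [2, 1]
LT       -> [0]
DUP      -> [0, 0]
LT       -> [0]
PUSH 10  -> [0, 10]
ADD      -> [10]
STORE 1  -> []
LOAD 1   -> [10]
LOAD 1   -> [10, 10]
OVER     -> [10, 10, 10]
POP      -> [10, 10]
MUL      -> [100]
PUSH -9  -> [100, -9]
DUP      -> [100, -9, -9]
PUSH -24 -> [100, -9, -9, -24]
SUB      -> [100, -9, 15]
DUP      -> [100, -9, 15, 15]
OVER     -> [100, -9, 15, 15, 15]
LOAD 1   -> [100, -9, 15, 15, 15, 10]
OVER     -> [100, -9, 15, 15, 15, 10, 15]
DIV      -> [100, -9, 15, 15, 15, 0]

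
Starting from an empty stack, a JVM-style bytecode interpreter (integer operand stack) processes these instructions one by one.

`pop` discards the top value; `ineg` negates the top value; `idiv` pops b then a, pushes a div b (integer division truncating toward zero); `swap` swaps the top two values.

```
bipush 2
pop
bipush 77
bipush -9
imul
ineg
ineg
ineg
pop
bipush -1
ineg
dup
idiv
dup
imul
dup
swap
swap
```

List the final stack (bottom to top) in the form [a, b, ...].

[1, 1]

bipush 2  → 2
pop       → (empty)
bipush 77 → 77
bipush -9 → 77 -9
imul      → -693
ineg      → 693
ineg      → -693
ineg      → 693
pop       → (empty)
bipush -1 → -1
ineg      → 1
dup       → 1 1
idiv      → 1
dup       → 1 1
imul      → 1
dup       → 1 1
swap      → 1 1
swap      → 1 1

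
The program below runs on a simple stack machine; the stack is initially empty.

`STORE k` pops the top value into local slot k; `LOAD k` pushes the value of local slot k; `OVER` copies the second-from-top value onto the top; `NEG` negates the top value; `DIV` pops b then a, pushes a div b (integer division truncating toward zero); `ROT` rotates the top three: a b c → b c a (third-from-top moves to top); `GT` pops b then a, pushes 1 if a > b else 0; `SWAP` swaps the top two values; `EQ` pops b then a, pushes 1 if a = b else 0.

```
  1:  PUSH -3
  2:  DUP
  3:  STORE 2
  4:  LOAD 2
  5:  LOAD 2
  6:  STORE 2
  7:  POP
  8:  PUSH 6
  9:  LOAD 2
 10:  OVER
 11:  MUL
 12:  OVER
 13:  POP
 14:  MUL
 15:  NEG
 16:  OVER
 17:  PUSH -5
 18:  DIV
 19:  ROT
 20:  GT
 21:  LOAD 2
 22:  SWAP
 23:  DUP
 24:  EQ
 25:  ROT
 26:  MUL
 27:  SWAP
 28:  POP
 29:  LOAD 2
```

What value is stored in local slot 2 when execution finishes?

PUSH -3 -> -3
DUP     -> -3 -3
STORE 2 -> -3
LOAD 2  -> -3 -3
LOAD 2  -> -3 -3 -3
STORE 2 -> -3 -3
POP     -> -3
PUSH 6  -> -3 6
LOAD 2  -> -3 6 -3
OVER    -> -3 6 -3 6
MUL     -> -3 6 -18
OVER    -> -3 6 -18 6
POP     -> -3 6 -18
MUL     -> -3 -108
NEG     -> -3 108
OVER    -> -3 108 -3
PUSH -5 -> -3 108 -3 -5
DIV     -> -3 108 0
ROT     -> 108 0 -3
GT      -> 108 1
LOAD 2  -> 108 1 -3
SWAP    -> 108 -3 1
DUP     -> 108 -3 1 1
EQ      -> 108 -3 1
ROT     -> -3 1 108
MUL     -> -3 108
SWAP    -> 108 -3
POP     -> 108
LOAD 2  -> 108 -3

-3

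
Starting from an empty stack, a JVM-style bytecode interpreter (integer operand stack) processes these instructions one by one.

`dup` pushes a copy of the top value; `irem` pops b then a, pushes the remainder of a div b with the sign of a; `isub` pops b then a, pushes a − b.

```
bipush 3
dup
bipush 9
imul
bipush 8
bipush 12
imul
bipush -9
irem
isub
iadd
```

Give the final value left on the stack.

bipush 3  → 3
dup       → 3 3
bipush 9  → 3 3 9
imul      → 3 27
bipush 8  → 3 27 8
bipush 12 → 3 27 8 12
imul      → 3 27 96
bipush -9 → 3 27 96 -9
irem      → 3 27 6
isub      → 3 21
iadd      → 24

24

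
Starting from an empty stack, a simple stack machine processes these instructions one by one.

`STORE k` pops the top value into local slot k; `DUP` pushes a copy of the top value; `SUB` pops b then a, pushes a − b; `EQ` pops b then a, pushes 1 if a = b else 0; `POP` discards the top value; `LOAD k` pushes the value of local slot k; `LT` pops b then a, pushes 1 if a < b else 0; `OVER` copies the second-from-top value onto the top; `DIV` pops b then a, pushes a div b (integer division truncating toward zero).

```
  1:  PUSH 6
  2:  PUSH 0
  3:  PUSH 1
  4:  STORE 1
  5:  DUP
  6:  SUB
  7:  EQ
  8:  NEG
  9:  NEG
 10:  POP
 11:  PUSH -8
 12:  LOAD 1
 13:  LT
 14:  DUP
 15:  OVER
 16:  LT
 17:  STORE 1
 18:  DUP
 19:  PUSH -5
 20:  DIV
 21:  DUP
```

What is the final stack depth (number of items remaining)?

3

PUSH 6  → [6]
PUSH 0  → [6, 0]
PUSH 1  → [6, 0, 1]
STORE 1 → [6, 0]
DUP     → [6, 0, 0]
SUB     → [6, 0]
EQ      → [0]
NEG     → [0]
NEG     → [0]
POP     → []
PUSH -8 → [-8]
LOAD 1  → [-8, 1]
LT      → [1]
DUP     → [1, 1]
OVER    → [1, 1, 1]
LT      → [1, 0]
STORE 1 → [1]
DUP     → [1, 1]
PUSH -5 → [1, 1, -5]
DIV     → [1, 0]
DUP     → [1, 0, 0]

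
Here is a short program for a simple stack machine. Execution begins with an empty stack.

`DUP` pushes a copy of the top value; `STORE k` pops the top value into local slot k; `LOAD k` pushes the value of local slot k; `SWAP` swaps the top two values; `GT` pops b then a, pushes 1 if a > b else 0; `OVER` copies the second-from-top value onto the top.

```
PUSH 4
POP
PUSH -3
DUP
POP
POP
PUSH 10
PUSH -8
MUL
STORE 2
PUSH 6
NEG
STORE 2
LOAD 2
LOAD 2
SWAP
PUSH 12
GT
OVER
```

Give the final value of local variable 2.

PUSH 4  -> 4
POP     -> (empty)
PUSH -3 -> -3
DUP     -> -3 -3
POP     -> -3
POP     -> (empty)
PUSH 10 -> 10
PUSH -8 -> 10 -8
MUL     -> -80
STORE 2 -> (empty)
PUSH 6  -> 6
NEG     -> -6
STORE 2 -> (empty)
LOAD 2  -> -6
LOAD 2  -> -6 -6
SWAP    -> -6 -6
PUSH 12 -> -6 -6 12
GT      -> -6 0
OVER    -> -6 0 -6

-6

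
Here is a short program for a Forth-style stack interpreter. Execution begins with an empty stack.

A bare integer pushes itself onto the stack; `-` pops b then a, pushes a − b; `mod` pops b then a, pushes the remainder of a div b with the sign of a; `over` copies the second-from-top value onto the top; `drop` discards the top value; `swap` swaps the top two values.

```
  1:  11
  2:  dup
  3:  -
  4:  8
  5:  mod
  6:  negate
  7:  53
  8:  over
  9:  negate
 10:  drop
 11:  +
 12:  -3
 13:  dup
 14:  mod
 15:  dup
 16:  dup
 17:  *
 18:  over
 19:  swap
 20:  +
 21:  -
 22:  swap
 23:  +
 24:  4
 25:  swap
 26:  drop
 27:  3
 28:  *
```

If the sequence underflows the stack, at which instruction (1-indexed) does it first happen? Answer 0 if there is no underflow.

11     → [11]
dup    → [11, 11]
-      → [0]
8      → [0, 8]
mod    → [0]
negate → [0]
53     → [0, 53]
over   → [0, 53, 0]
negate → [0, 53, 0]
drop   → [0, 53]
+      → [53]
-3     → [53, -3]
dup    → [53, -3, -3]
mod    → [53, 0]
dup    → [53, 0, 0]
dup    → [53, 0, 0, 0]
*      → [53, 0, 0]
over   → [53, 0, 0, 0]
swap   → [53, 0, 0, 0]
+      → [53, 0, 0]
-      → [53, 0]
swap   → [0, 53]
+      → [53]
4      → [53, 4]
swap   → [4, 53]
drop   → [4]
3      → [4, 3]
*      → [12]

0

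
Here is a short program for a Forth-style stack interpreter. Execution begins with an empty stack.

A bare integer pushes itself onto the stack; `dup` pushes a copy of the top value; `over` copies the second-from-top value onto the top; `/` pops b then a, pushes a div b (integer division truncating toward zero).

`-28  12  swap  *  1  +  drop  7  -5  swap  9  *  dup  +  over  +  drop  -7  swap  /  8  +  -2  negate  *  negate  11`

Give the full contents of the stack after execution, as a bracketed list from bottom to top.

-28     [-28]
12      [-28, 12]
swap    [12, -28]
*       [-336]
1       [-336, 1]
+       [-335]
drop    []
7       [7]
-5      [7, -5]
swap    [-5, 7]
9       [-5, 7, 9]
*       [-5, 63]
dup     [-5, 63, 63]
+       [-5, 126]
over    [-5, 126, -5]
+       [-5, 121]
drop    [-5]
-7      [-5, -7]
swap    [-7, -5]
/       [1]
8       [1, 8]
+       [9]
-2      [9, -2]
negate  [9, 2]
*       [18]
negate  [-18]
11      [-18, 11]

[-18, 11]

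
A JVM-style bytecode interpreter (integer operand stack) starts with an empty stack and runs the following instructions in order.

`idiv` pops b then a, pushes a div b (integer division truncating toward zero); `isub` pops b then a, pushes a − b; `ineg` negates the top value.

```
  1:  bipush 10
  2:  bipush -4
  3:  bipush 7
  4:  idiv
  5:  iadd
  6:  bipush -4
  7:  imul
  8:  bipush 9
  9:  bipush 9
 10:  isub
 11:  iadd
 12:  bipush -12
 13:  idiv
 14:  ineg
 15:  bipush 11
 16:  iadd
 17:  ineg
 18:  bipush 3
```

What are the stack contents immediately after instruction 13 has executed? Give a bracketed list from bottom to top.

bipush 10  -> [10]
bipush -4  -> [10, -4]
bipush 7   -> [10, -4, 7]
idiv       -> [10, 0]
iadd       -> [10]
bipush -4  -> [10, -4]
imul       -> [-40]
bipush 9   -> [-40, 9]
bipush 9   -> [-40, 9, 9]
isub       -> [-40, 0]
iadd       -> [-40]
bipush -12 -> [-40, -12]
idiv       -> [3]

[3]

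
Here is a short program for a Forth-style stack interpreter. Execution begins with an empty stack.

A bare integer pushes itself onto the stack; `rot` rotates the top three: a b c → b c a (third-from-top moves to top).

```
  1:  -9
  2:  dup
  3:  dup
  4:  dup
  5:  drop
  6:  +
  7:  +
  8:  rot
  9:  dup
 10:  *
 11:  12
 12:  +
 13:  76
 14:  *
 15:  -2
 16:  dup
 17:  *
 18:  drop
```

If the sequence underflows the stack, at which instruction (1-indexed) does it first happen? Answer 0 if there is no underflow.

-9    [-9]
dup   [-9, -9]
dup   [-9, -9, -9]
dup   [-9, -9, -9, -9]
drop  [-9, -9, -9]
+     [-9, -18]
+     [-27]
rot  — needs 3 operands, stack has 1 → underflow

8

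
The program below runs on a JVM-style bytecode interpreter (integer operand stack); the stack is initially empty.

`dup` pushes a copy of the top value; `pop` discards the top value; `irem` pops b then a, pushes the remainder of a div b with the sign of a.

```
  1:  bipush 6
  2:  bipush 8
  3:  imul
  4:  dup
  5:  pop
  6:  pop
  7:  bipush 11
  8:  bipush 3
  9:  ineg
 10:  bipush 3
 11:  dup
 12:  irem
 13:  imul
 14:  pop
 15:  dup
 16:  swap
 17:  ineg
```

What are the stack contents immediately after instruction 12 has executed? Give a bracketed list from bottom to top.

[11, -3, 0]

bipush 6  -> 6
bipush 8  -> 6 8
imul      -> 48
dup       -> 48 48
pop       -> 48
pop       -> (empty)
bipush 11 -> 11
bipush 3  -> 11 3
ineg      -> 11 -3
bipush 3  -> 11 -3 3
dup       -> 11 -3 3 3
irem      -> 11 -3 0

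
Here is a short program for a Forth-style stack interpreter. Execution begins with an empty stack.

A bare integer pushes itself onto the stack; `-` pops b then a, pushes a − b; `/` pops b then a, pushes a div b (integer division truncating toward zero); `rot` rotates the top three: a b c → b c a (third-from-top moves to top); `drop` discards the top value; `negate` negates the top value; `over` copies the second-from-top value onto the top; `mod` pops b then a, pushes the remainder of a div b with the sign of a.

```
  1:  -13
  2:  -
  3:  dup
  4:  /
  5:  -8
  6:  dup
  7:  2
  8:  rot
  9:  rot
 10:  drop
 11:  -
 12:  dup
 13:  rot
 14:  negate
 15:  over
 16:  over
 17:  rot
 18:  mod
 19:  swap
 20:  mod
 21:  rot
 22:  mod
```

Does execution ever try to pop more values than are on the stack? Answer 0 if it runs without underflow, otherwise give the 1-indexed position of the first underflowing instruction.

2

-13 -> [-13]
-  — needs 2 operands, stack has 1 → underflow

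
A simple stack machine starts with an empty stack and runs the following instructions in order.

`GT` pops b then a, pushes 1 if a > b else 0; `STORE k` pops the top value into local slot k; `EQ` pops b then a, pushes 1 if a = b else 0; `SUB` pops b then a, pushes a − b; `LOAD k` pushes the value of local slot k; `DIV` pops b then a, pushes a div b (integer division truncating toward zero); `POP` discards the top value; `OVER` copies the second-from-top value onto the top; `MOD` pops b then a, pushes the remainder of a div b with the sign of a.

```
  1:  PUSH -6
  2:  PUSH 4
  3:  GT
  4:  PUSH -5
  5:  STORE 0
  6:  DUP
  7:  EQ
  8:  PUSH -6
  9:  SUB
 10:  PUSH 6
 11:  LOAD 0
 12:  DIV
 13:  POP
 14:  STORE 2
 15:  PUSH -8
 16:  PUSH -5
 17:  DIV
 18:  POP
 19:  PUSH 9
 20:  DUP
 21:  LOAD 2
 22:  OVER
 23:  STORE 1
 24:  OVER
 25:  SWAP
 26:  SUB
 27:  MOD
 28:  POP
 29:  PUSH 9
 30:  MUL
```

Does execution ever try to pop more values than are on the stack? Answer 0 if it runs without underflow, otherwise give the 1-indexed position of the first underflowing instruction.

PUSH -6 -> [-6]
PUSH 4  -> [-6, 4]
GT      -> [0]
PUSH -5 -> [0, -5]
STORE 0 -> [0]
DUP     -> [0, 0]
EQ      -> [1]
PUSH -6 -> [1, -6]
SUB     -> [7]
PUSH 6  -> [7, 6]
LOAD 0  -> [7, 6, -5]
DIV     -> [7, -1]
POP     -> [7]
STORE 2 -> []
PUSH -8 -> [-8]
PUSH -5 -> [-8, -5]
DIV     -> [1]
POP     -> []
PUSH 9  -> [9]
DUP     -> [9, 9]
LOAD 2  -> [9, 9, 7]
OVER    -> [9, 9, 7, 9]
STORE 1 -> [9, 9, 7]
OVER    -> [9, 9, 7, 9]
SWAP    -> [9, 9, 9, 7]
SUB     -> [9, 9, 2]
MOD     -> [9, 1]
POP     -> [9]
PUSH 9  -> [9, 9]
MUL     -> [81]

0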